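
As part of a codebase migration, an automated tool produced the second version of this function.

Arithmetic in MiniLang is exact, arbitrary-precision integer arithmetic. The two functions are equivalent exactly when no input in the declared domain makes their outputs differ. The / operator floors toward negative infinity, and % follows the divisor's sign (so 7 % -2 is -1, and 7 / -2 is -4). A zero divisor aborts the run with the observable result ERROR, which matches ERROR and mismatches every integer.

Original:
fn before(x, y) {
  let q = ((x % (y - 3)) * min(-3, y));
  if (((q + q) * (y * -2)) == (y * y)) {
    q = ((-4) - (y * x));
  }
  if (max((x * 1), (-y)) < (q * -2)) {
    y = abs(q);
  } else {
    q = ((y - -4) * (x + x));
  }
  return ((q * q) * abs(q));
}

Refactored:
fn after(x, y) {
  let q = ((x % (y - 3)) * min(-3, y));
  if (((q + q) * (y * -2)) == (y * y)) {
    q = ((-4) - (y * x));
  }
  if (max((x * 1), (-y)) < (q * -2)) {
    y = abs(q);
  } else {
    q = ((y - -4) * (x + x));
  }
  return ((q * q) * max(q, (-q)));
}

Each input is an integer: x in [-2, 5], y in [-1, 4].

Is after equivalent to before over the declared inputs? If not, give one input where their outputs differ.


Side by side, the visible changes include: min/max/abs usage differs.
As a probe, take x=0, y=0: before runs q=0, then (((q + q) * (y * -2)) == (y * y)) is true, then q=-4, then (max((x * 1), (-y)) < (q * -2)) is true, then y=4, then returns 64; after runs q=0, then (((q + q) * (y * -2)) == (y * y)) is true, then q=-4, then (max((x * 1), (-y)) < (q * -2)) is true, then y=4, then returns 64; both end at 64.
Checked all 48 inputs in the declared domain: the outputs agree on every one.
verdict: equivalent


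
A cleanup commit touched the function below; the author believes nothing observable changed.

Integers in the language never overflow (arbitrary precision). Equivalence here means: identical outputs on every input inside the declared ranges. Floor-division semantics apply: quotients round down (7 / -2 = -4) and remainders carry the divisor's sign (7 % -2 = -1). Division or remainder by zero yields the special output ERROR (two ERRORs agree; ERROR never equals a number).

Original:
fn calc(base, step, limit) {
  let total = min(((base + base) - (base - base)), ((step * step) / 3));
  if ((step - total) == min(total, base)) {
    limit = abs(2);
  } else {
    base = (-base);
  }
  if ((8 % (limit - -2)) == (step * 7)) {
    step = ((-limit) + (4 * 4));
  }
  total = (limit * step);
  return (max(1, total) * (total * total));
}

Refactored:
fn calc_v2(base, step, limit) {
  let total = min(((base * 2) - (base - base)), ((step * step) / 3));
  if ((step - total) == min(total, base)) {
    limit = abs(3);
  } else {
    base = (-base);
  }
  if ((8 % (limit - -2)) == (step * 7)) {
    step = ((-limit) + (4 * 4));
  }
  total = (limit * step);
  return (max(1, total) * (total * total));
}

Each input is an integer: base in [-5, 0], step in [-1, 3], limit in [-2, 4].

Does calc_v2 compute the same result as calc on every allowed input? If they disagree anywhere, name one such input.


The rewrite breaks on base=0, step=0, limit=-2, where the results are 21952 and 0.
calc: total=0, then ((step - total) == min(total, base)) is true, then limit=2, then ((8 % (limit - -2)) == (step * 7)) is true, then step=14, then total=28, then returns 21952
calc_v2: total=0, then ((step - total) == min(total, base)) is true, then limit=3, then ((8 % (limit - -2)) == (step * 7)) is false, then total=0, then returns 0
verdict: not equivalent; witness: base=0, step=0, limit=-2


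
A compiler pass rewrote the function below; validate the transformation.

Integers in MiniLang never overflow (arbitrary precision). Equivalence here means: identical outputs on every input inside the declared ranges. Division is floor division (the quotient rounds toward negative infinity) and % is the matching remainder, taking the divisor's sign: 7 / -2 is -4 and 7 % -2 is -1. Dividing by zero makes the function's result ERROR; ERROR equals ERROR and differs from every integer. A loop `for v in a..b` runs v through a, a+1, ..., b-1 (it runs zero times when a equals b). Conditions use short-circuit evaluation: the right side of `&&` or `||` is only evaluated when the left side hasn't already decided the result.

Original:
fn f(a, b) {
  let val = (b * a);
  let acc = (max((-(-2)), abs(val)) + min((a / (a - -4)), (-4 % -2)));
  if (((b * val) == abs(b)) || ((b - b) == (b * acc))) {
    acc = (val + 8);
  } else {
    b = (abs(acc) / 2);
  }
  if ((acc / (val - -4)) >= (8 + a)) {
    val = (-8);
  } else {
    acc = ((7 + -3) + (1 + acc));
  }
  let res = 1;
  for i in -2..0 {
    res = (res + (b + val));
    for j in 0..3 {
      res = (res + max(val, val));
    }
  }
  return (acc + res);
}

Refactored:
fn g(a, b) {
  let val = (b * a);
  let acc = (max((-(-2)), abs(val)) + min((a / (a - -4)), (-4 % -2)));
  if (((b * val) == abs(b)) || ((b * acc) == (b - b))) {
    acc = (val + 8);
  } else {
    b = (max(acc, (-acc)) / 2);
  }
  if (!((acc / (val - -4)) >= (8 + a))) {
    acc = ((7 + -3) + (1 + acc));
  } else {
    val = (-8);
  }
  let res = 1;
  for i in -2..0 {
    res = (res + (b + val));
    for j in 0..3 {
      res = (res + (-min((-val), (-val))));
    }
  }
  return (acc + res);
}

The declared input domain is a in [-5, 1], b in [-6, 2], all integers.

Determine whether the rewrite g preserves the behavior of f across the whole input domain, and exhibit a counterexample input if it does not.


Side by side, the visible changes include: min/max/abs usage differs, plus boolean connective usage differs.
Spot check at a=-1, b=2 — f: val := -2 | acc := 1 | (((b * val) == abs(b)) || ((b - b) == (b * acc))): false | b := 0 | ((acc / (val - -4)) >= (8 + a)): false | acc := 6 | res := 1 | iter i=-2: | res := -1 | iter j=0: | res := -3 | iter j=1: | res := -5 | iter j=2: | res := -7 | iter i=-1: | res := -9 | iter j=0: | res := -11 | iter j=1: | res := -13 | iter j=2: | res := -15 | result -9. g: val := -2 | acc := 1 | (((b * val) == abs(b)) || ((b * acc) == (b - b))): false | b := 0 | (!((acc / (val - -4)) >= (8 + a))): true | acc := 6 | res := 1 | iter i=-2: | res := -1 | iter j=0: | res := -3 | iter j=1: | res := -5 | iter j=2: | res := -7 | iter i=-1: | res := -9 | iter j=0: | res := -11 | iter j=1: | res := -13 | iter j=2: | res := -15 | result -9. Both give -9.
Sweeping the whole domain (63 inputs) finds no disagreement.
verdict: equivalent


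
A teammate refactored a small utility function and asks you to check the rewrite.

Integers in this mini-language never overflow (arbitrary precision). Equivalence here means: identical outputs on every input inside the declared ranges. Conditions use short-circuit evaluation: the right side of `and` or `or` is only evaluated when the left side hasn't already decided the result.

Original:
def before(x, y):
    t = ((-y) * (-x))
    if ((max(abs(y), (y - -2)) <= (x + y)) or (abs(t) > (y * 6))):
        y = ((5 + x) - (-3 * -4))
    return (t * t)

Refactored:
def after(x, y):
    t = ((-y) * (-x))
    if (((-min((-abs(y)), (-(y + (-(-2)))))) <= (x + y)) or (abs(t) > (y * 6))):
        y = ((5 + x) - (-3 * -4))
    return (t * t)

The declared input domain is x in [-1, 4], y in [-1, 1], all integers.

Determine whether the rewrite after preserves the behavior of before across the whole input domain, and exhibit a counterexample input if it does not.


The two are interchangeable: min/max/abs usage differs; also arithmetic usage differs, and every declared input agrees.
As a probe, take x=0, y=-1: before runs t = 0; ((max(abs(y), (y - -2)) <= (x + y)) or (abs(t) > (y * 6))) -> true; y = -7; return 0; after runs t = 0; (((-min((-abs(y)), (-(y + (-(-2)))))) <= (x + y)) or (abs(t) > (y * 6))) -> true; y = -7; return 0; both end at 0.
Every one of the 18 inputs gives matching results.
verdict: equivalent


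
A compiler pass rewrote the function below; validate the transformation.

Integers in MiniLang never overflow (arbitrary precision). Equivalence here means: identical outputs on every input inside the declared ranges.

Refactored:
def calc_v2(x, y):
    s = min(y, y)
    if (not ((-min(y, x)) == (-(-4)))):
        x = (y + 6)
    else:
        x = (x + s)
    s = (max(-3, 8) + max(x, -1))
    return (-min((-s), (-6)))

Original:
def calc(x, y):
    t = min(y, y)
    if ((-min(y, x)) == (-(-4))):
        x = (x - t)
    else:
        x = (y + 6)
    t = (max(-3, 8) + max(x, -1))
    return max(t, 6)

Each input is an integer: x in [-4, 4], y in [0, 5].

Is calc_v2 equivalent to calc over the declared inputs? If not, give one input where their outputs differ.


Input x=-4, y=4: 7 from calc versus 8 from calc_v2.
verdict: not equivalent; witness: x=-4, y=4


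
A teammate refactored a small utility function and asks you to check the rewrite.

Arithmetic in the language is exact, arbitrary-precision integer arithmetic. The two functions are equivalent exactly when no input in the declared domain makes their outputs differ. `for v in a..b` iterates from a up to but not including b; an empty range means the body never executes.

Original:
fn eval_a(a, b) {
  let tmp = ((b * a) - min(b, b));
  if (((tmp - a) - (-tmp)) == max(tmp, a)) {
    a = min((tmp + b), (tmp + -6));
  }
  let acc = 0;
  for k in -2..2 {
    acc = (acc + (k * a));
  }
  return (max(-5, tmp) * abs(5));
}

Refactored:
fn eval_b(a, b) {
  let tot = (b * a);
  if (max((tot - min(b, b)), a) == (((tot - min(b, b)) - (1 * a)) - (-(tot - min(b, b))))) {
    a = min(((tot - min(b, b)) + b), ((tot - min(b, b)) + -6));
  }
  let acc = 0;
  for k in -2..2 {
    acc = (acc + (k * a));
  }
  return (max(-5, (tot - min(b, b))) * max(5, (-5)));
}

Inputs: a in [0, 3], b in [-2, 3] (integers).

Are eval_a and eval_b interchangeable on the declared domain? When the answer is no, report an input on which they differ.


Changes here: min/max/abs usage differs; also local variable names differ; also constant usage differs; also arithmetic usage differs; the full 24-point sweep finds no disagreement.
verdict: equivalent


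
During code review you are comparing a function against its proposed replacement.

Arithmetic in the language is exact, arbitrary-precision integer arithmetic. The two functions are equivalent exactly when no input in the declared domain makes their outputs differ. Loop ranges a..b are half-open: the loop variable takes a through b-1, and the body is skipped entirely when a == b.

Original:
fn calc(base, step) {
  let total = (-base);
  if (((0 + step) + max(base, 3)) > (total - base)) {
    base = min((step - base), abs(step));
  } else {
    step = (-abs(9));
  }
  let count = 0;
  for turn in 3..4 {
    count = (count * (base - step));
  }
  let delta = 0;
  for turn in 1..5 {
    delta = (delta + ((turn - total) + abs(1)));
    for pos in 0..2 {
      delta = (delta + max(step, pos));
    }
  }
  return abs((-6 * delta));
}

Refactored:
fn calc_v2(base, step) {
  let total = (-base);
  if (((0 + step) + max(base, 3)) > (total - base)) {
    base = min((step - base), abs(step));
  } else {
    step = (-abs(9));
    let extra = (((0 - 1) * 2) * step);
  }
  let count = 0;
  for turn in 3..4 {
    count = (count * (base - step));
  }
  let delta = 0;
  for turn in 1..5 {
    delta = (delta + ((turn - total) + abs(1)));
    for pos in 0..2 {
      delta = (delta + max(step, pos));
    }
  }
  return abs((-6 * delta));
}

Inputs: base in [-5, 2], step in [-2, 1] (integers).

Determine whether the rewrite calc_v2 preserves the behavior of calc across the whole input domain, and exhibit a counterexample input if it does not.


Equivalent — the differences include constant usage differs, and statement counts differ, and arithmetic usage differs, and local variable names differ, yet no declared input distinguishes the two.
As a probe, take base=-3, step=1: calc runs total := 3 | (((0 + step) + max(base, 3)) > (total - base)): false | step := -9 | count := 0 | iter turn=3: | count := 0 | delta := 0 | iter turn=1: | delta := -1 | iter pos=0: | delta := -1 | iter pos=1: | delta := 0 | iter turn=2: | delta := 0 | iter pos=0: | delta := 0 | iter pos=1: | delta := 1 | iter turn=3: | delta := 2 | iter pos=0: | delta := 2 | iter pos=1: | delta := 3 | iter turn=4: | delta := 5 | iter pos=0: | delta := 5 | iter pos=1: | delta := 6 | result 36; calc_v2 runs total := 3 | (((0 + step) + max(base, 3)) > (total - base)): false | step := -9 | extra := 18 | count := 0 | iter turn=3: | count := 0 | delta := 0 | iter turn=1: | delta := -1 | iter pos=0: | delta := -1 | iter pos=1: | delta := 0 | iter turn=2: | delta := 0 | iter pos=0: | delta := 0 | iter pos=1: | delta := 1 | iter turn=3: | delta := 2 | iter pos=0: | delta := 2 | iter pos=1: | delta := 3 | iter turn=4: | delta := 5 | iter pos=0: | delta := 5 | iter pos=1: | delta := 6 | result 36; both end at 36.
Sweeping the whole domain (32 inputs) finds no disagreement.
verdict: equivalent


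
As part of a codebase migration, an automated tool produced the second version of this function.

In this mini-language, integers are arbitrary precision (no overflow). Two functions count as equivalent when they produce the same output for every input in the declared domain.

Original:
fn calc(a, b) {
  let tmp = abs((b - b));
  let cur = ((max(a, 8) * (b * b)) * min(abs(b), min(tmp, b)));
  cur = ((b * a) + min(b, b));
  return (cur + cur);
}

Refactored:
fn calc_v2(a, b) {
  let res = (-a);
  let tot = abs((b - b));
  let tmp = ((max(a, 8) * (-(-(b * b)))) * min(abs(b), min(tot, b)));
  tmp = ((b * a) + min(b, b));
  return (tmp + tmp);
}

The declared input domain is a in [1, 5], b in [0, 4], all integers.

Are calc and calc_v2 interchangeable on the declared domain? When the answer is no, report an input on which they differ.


The two versions differ — the changes include local variable names differ, statement counts differ.
Tracing a=1, b=2: calc: tmp = 0; cur = 0; cur = 4; return 8 | calc_v2: res = -1; tot = 0; tmp = 0; tmp = 4; return 8 — matching result 8.
Checked all 25 inputs in the declared domain: the outputs agree on every one.
verdict: equivalent


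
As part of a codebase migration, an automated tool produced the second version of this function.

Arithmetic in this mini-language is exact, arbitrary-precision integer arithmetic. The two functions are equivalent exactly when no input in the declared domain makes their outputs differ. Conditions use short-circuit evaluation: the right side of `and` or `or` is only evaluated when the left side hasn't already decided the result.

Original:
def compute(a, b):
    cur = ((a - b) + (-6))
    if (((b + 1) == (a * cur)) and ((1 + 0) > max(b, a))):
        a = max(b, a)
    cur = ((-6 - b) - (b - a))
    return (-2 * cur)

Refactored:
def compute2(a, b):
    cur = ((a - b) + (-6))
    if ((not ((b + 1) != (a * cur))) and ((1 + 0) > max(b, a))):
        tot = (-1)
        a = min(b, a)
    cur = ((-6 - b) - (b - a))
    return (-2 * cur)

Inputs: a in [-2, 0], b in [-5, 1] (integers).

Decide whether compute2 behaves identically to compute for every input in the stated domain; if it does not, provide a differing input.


There is a counterexample at a=0, b=-1: 8 on one side, 10 on the other.
compute: cur := -5 | (((b + 1) == (a * cur)) and ((1 + 0) > max(b, a))): true | a := 0 | cur := -4 | result 8
compute2: cur := -5 | ((not ((b + 1) != (a * cur))) and ((1 + 0) > max(b, a))): true | tot := -1 | a := -1 | cur := -5 | result 10
verdict: not equivalent; witness: a=0, b=-1


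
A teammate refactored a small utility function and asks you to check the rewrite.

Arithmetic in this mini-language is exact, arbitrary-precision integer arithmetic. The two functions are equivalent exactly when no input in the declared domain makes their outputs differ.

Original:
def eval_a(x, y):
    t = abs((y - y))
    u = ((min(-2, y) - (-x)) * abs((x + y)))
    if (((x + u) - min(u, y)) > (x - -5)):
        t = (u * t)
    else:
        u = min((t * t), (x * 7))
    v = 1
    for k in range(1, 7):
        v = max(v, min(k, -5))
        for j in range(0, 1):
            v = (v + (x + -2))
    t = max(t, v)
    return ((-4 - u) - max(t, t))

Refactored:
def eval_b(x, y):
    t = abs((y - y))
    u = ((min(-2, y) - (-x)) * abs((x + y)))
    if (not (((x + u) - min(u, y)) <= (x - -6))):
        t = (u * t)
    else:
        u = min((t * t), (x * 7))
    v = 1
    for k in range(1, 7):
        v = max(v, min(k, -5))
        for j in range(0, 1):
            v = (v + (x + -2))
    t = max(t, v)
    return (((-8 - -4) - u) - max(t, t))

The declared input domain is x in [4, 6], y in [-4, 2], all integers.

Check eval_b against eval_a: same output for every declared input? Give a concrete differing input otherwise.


Input x=4, y=-2: -21 from eval_a versus -17 from eval_b.
verdict: not equivalent; witness: x=4, y=-2


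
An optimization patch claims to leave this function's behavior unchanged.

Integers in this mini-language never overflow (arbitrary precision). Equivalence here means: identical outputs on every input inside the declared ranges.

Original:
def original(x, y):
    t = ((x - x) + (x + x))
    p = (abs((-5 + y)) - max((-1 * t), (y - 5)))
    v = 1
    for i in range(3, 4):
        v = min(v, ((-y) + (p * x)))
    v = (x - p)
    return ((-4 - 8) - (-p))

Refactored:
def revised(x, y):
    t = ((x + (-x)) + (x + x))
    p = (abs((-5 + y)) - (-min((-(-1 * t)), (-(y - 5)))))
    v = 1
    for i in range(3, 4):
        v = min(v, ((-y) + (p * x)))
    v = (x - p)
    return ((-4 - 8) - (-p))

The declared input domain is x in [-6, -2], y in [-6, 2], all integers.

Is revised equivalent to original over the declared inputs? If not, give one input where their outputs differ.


The two are interchangeable: min/max/abs usage differs, and arithmetic usage differs, and every declared input agrees.
One worked example (x=-2, y=-4) — original: t := -4 | p := 5 | v := 1 | iter i=3: | v := -6 | v := -7 | result -7; revised: t := -4 | p := 5 | v := 1 | iter i=3: | v := -6 | v := -7 | result -7; agreement on -7.
Across all 45 domain points the two functions coincide.
verdict: equivalent


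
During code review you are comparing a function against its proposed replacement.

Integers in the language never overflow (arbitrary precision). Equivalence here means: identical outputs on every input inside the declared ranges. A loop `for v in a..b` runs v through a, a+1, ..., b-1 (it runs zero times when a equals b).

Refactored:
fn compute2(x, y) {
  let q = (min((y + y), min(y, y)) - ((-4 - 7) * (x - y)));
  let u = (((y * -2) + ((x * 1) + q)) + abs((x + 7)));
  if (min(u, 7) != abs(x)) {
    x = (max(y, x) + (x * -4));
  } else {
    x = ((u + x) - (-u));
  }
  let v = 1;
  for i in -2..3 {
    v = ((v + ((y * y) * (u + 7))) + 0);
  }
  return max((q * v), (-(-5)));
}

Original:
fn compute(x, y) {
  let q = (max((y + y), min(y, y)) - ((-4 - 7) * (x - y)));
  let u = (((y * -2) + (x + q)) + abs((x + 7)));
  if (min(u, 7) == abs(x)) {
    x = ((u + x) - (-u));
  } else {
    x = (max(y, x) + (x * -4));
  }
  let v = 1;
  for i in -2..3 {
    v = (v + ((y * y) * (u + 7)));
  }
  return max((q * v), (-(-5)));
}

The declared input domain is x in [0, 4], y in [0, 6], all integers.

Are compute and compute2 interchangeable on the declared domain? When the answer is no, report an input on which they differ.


Input x=0, y=2: 2862 from compute versus 3980 from compute2.
verdict: not equivalent; witness: x=0, y=2


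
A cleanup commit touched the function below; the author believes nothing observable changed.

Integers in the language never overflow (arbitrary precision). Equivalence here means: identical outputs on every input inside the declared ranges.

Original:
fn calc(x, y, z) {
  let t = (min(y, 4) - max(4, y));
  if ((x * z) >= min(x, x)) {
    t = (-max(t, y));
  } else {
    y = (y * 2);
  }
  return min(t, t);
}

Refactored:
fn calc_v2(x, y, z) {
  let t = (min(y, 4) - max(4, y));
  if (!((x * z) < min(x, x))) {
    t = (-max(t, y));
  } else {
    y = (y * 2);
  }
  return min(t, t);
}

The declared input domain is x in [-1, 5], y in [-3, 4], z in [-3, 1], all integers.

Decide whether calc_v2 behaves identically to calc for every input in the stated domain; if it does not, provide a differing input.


Side by side, the visible changes include: boolean connective usage differs, and comparison usage differs.
As a probe, take x=3, y=-2, z=-1: calc runs t = -6; ((x * z) >= min(x, x)) -> false; y = -4; return -6; calc_v2 runs t = -6; (!((x * z) < min(x, x))) -> false; y = -4; return -6; both end at -6.
Every one of the 280 inputs gives matching results.
verdict: equivalent


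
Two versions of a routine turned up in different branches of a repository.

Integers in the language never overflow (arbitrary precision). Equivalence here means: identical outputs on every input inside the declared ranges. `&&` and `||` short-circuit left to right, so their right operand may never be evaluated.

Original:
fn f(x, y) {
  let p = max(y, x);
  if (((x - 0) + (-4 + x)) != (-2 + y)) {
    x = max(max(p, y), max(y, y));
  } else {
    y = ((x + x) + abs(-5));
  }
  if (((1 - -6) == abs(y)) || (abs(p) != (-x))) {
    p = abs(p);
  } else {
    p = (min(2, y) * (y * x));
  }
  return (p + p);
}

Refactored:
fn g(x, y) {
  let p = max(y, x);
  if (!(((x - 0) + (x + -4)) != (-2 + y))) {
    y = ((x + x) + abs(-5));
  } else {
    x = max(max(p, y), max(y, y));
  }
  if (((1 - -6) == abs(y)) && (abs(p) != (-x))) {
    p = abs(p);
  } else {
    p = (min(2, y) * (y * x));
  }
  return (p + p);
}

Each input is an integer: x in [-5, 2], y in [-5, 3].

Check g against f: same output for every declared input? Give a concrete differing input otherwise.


Input x=-5, y=2: 4 from f versus 16 from g.
verdict: not equivalent; witness: x=-5, y=2


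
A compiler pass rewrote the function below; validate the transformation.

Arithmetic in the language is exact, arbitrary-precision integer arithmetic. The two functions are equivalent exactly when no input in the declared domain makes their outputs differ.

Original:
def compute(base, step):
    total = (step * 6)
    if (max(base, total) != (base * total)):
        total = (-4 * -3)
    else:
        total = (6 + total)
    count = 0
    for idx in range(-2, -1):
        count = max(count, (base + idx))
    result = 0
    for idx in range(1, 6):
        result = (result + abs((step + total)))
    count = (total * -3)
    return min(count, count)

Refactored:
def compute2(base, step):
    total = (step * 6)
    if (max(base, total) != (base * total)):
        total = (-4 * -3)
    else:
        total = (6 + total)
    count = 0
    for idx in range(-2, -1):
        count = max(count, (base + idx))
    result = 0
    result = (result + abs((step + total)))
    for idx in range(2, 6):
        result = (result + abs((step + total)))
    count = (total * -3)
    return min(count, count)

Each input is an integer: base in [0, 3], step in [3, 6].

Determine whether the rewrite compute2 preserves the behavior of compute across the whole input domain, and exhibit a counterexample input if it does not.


The two are interchangeable: loop structure differs, and min/max/abs usage differs, and arithmetic usage differs, and statement counts differ, and every declared input agrees.
One worked example (base=2, step=6) — compute: total := 36 | (max(base, total) != (base * total)): true | total := 12 | count := 0 | iter idx=-2: | count := 0 | result := 0 | iter idx=1: | result := 18 | iter idx=2: | result := 36 | iter idx=3: | result := 54 | iter idx=4: | result := 72 | iter idx=5: | result := 90 | count := -36 | result -36; compute2: total := 36 | (max(base, total) != (base * total)): true | total := 12 | count := 0 | iter idx=-2: | count := 0 | result := 0 | result := 18 | iter idx=2: | result := 36 | iter idx=3: | result := 54 | iter idx=4: | result := 72 | iter idx=5: | result := 90 | count := -36 | result -36; agreement on -36.
Checked all 16 inputs in the declared domain: the outputs agree on every one.
verdict: equivalent


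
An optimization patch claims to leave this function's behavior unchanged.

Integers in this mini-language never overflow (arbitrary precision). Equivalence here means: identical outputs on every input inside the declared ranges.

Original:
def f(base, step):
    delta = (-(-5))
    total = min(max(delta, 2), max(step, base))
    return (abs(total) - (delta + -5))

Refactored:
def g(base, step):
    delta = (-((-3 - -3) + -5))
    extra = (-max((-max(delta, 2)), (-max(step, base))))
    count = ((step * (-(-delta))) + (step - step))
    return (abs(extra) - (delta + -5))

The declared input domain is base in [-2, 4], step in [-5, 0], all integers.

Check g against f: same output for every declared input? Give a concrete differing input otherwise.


Reading the diff, among the changes: local variable names differ, and arithmetic usage differs, and min/max/abs usage differs, and statement counts differ, and constant usage differs.
Spot check at base=3, step=-3 — f: delta = 5; total = 3; return 3. g: delta = 5; extra = 3; count = -15; return 3. Both give 3.
Every one of the 42 inputs gives matching results.
verdict: equivalent


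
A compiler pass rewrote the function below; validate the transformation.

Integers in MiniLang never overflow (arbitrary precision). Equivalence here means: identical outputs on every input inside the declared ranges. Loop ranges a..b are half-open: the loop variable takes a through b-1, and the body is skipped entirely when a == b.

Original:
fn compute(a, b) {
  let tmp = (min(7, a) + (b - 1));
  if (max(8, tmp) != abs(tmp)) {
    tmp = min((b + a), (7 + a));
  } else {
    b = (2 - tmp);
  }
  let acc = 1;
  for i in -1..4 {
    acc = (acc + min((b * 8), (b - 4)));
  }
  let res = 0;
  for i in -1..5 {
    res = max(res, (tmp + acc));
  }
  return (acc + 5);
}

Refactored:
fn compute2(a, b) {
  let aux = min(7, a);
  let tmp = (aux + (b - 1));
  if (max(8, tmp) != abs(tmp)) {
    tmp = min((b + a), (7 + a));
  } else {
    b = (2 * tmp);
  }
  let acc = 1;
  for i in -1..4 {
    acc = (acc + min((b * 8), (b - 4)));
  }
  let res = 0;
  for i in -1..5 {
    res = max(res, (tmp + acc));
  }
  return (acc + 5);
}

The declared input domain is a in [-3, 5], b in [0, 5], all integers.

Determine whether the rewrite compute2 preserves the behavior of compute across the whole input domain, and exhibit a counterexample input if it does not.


Evaluate both at a=4, b=5.
compute: tmp = 8; (max(8, tmp) != abs(tmp)) -> false; b = -6; acc = 1; [i=-1]; acc = -47; [i=0]; acc = -95; [i=1]; acc = -143; [i=2]; acc = -191; [i=3]; acc = -239; res = 0; [i=-1]; res = 0; [i=0]; res = 0; [i=1]; res = 0; [i=2]; res = 0; [i=3]; res = 0; [i=4]; res = 0; return -234
compute2: aux = 4; tmp = 8; (max(8, tmp) != abs(tmp)) -> false; b = 16; acc = 1; [i=-1]; acc = 13; [i=0]; acc = 25; [i=1]; acc = 37; [i=2]; acc = 49; [i=3]; acc = 61; res = 0; [i=-1]; res = 69; [i=0]; res = 69; [i=1]; res = 69; [i=2]; res = 69; [i=3]; res = 69; [i=4]; res = 69; return 66
-234 vs 66 — the two versions disagree here.
verdict: not equivalent; witness: a=4, b=5


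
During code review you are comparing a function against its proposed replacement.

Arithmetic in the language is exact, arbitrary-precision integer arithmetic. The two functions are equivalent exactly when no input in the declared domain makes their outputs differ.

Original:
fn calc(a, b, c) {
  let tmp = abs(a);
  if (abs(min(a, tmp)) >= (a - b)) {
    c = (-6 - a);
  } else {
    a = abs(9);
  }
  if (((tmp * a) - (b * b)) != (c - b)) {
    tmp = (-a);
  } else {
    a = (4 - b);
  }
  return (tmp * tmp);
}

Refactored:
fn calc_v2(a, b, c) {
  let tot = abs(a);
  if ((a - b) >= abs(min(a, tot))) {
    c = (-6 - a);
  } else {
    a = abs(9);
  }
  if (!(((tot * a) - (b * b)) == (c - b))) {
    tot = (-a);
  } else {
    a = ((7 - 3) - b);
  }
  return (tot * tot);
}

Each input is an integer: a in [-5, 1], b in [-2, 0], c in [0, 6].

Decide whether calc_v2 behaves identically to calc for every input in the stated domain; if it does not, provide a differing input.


Try a=-5, b=-2, c=0.
calc: tmp = 5; (abs(min(a, tmp)) >= (a - b)) -> true; c = -1; (((tmp * a) - (b * b)) != (c - b)) -> true; tmp = 5; return 25
calc_v2: tot = 5; ((a - b) >= abs(min(a, tot))) -> false; a = 9; (!(((tot * a) - (b * b)) == (c - b))) -> true; tot = -9; return 81
25 vs 81 — the two versions disagree here.
verdict: not equivalent; witness: a=-5, b=-2, c=0


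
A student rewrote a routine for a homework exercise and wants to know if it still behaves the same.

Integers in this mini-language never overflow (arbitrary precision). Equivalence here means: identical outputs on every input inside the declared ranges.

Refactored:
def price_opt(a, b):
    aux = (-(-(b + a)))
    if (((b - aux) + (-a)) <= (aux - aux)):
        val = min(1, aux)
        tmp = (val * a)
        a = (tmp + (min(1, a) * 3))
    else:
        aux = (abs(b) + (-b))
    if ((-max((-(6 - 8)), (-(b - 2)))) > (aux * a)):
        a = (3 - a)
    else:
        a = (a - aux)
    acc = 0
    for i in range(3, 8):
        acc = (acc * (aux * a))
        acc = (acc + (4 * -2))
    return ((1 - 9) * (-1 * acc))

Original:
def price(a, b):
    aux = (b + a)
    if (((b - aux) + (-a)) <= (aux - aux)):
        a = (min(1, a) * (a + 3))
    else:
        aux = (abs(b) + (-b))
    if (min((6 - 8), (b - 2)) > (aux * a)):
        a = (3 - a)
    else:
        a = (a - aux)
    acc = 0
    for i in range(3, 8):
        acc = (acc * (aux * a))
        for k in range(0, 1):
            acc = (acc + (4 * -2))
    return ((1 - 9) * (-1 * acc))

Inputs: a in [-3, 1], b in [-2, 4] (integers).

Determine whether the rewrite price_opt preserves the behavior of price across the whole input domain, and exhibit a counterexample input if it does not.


These are not equivalent — on a=1, b=-2 the outputs split (-33344 vs -3904).
price: aux=-1, then (((b - aux) + (-a)) <= (aux - aux)) is true, then a=4, then (min((6 - 8), (b - 2)) > (aux * a)) is false, then a=5, then acc=0, then (i=3), then acc=0, then (k=0), then acc=-8, then (i=4), then acc=40, then (k=0), then acc=32, then (i=5), then acc=-160, then (k=0), then acc=-168, then (i=6), then acc=840, then (k=0), then acc=832, then (i=7), then acc=-4160, then (k=0), then acc=-4168, then returns -33344
price_opt: aux=-1, then (((b - aux) + (-a)) <= (aux - aux)) is true, then val=-1, then tmp=-1, then a=2, then ((-max((-(6 - 8)), (-(b - 2)))) > (aux * a)) is false, then a=3, then acc=0, then (i=3), then acc=0, then acc=-8, then (i=4), then acc=24, then acc=16, then (i=5), then acc=-48, then acc=-56, then (i=6), then acc=168, then acc=160, then (i=7), then acc=-480, then acc=-488, then returns -3904
verdict: not equivalent; witness: a=1, b=-2


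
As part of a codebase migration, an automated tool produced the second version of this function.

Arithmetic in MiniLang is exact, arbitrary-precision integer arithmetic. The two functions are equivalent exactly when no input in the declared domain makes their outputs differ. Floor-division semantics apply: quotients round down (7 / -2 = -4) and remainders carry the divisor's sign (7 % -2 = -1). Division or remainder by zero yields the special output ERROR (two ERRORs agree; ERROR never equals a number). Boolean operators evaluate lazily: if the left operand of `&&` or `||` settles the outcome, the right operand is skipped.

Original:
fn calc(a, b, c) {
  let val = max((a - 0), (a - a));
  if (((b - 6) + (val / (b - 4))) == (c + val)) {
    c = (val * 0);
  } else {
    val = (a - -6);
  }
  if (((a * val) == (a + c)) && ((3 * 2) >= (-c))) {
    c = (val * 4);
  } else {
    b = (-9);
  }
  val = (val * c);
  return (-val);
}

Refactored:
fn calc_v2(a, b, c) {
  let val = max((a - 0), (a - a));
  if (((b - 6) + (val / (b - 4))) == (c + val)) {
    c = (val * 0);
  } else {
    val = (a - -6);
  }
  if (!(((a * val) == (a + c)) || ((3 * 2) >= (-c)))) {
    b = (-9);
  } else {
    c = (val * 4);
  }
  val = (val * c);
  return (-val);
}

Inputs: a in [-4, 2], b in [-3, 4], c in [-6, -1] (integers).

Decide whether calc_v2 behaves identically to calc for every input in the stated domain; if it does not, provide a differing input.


a=-4, b=-3, c=-6 yields 12 from calc but -16 from calc_v2.
verdict: not equivalent; witness: a=-4, b=-3, c=-6


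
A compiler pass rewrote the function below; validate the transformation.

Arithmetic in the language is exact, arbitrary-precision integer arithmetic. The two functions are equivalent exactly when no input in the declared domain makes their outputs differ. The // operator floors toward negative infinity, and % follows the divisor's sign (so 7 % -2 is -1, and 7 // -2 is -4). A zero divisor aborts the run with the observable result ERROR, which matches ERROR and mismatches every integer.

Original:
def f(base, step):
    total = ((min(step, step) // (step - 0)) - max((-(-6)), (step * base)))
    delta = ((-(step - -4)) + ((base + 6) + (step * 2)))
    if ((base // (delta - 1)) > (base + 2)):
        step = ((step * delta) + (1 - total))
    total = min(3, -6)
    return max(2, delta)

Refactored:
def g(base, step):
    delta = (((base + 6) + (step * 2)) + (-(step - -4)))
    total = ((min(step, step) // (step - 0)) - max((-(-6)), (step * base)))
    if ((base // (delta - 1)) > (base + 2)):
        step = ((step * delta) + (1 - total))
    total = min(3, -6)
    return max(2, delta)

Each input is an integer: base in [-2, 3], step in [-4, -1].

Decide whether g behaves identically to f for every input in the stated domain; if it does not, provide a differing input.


Side by side, the visible changes include: same computation, different form.
One worked example (base=2, step=-2) — f: total := -5 | delta := 2 | ((base // (delta - 1)) > (base + 2)): false | total := -6 | result 2; g: delta := 2 | total := -5 | ((base // (delta - 1)) > (base + 2)): false | total := -6 | result 2; agreement on 2.
Sweeping the whole domain (24 inputs) finds no disagreement.
verdict: equivalent


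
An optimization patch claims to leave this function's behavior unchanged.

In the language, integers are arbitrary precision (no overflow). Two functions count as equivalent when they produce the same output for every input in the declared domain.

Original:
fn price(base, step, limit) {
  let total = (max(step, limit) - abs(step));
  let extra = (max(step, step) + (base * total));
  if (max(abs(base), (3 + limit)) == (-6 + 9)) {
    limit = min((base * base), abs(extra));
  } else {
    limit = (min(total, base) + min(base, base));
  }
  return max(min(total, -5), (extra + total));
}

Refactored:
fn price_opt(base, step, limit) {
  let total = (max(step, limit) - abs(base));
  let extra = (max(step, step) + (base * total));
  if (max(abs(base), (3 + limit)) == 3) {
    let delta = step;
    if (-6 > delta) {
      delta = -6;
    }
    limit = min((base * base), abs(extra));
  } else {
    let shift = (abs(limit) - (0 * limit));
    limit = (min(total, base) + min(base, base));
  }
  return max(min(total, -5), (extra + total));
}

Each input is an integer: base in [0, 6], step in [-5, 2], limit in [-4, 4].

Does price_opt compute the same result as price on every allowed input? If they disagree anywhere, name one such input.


The rewrite breaks on base=0, step=-5, limit=-4, where the results are -9 and -5.
price: total=-9, then extra=-5, then (max(abs(base), (3 + limit)) == (-6 + 9)) is false, then limit=-9, then returns -9
price_opt: total=-4, then extra=-5, then (max(abs(base), (3 + limit)) == 3) is false, then shift=4, then limit=-4, then returns -5
verdict: not equivalent; witness: base=0, step=-5, limit=-4


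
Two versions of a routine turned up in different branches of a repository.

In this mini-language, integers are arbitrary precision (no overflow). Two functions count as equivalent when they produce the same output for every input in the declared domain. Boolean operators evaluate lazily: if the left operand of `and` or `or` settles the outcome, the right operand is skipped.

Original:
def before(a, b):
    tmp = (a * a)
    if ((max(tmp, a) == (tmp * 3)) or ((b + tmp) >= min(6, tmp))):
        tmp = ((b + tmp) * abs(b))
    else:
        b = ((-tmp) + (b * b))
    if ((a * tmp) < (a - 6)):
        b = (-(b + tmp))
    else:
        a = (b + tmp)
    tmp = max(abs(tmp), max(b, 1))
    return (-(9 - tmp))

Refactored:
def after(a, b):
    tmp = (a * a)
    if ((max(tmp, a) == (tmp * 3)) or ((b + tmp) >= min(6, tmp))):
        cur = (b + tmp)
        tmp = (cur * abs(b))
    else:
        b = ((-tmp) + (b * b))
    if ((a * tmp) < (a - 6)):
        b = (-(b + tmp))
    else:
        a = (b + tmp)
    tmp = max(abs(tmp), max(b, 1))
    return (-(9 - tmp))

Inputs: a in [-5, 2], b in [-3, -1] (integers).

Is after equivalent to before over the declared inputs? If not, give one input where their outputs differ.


Side by side, the visible changes include: statement counts differ; and local variable names differ.
As a probe, take a=-3, b=-1: before runs tmp becomes 9; next ((max(tmp, a) == (tmp * 3)) or ((b + tmp) >= min(6, tmp))) evaluates to true; next tmp becomes 8; next ((a * tmp) < (a - 6)) evaluates to true; next b becomes -7; next tmp becomes 8; next final value -1; after runs tmp becomes 9; next ((max(tmp, a) == (tmp * 3)) or ((b + tmp) >= min(6, tmp))) evaluates to true; next cur becomes 8; next tmp becomes 8; next ((a * tmp) < (a - 6)) evaluates to true; next b becomes -7; next tmp becomes 8; next final value -1; both end at -1.
Checked all 24 inputs in the declared domain: the outputs agree on every one.
verdict: equivalent


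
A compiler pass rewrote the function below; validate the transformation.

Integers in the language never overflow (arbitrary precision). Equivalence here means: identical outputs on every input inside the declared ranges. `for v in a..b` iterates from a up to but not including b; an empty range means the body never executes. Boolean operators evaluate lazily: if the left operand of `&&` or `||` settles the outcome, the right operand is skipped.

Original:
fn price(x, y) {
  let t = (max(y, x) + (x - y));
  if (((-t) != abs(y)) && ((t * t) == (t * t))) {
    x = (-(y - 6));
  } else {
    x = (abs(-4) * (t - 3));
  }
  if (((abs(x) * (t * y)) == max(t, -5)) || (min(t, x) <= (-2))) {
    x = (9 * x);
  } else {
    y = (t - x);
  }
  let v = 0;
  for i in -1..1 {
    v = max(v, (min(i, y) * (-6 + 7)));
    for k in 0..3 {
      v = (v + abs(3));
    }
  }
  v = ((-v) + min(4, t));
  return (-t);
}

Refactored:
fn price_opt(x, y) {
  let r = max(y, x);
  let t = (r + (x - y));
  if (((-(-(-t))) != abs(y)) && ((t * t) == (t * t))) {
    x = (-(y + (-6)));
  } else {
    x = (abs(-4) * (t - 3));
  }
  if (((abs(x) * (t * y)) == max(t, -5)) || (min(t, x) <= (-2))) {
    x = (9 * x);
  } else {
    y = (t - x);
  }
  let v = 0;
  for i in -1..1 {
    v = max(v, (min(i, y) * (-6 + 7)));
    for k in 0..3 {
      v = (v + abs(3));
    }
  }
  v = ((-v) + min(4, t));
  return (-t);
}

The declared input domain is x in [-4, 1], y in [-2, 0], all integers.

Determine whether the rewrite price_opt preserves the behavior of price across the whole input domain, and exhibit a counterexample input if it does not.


Reading the diff, among the changes: local variable names differ, plus statement counts differ, plus arithmetic usage differs.
One worked example (x=-1, y=-2) — price: t becomes 0; next (((-t) != abs(y)) && ((t * t) == (t * t))) evaluates to true; next x becomes 8; next (((abs(x) * (t * y)) == max(t, -5)) || (min(t, x) <= (-2))) evaluates to true; next x becomes 72; next v becomes 0; next at i=-1:; next v becomes 0; next at k=0:; next v becomes 3; next at k=1:; next v becomes 6; next at k=2:; next v becomes 9; next at i=0:; next v becomes 9; next at k=0:; next v becomes 12; next at k=1:; next v becomes 15; next at k=2:; next v becomes 18; next v becomes -18; next final value 0; price_opt: r becomes -1; next t becomes 0; next (((-(-(-t))) != abs(y)) && ((t * t) == (t * t))) evaluates to true; next x becomes 8; next (((abs(x) * (t * y)) == max(t, -5)) || (min(t, x) <= (-2))) evaluates to true; next x becomes 72; next v becomes 0; next at i=-1:; next v becomes 0; next at k=0:; next v becomes 3; next at k=1:; next v becomes 6; next at k=2:; next v becomes 9; next at i=0:; next v becomes 9; next at k=0:; next v becomes 12; next at k=1:; next v becomes 15; next at k=2:; next v becomes 18; next v becomes -18; next final value 0; agreement on 0.
Every one of the 18 inputs gives matching results.
verdict: equivalent
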